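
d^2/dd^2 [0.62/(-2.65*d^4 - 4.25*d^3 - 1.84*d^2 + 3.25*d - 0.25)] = ((19.716*d^2 + 15.81*d + 2.2816)*(2.65*d^4 + 4.25*d^3 + 1.84*d^2 - 3.25*d + 0.25) - 0.62*(10.6*d^3 + 12.75*d^2 + 3.68*d - 3.25)*(21.2*d^3 + 25.5*d^2 + 7.36*d - 6.5))/(2.65*d^4 + 4.25*d^3 + 1.84*d^2 - 3.25*d + 0.25)^3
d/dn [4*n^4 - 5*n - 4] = 16*n^3 - 5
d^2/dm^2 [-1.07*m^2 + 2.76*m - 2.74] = -2.14000000000000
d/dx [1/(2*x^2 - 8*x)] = (2 - x)/(x^2*(x - 4)^2)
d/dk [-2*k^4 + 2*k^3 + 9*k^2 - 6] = 2*k*(-4*k^2 + 3*k + 9)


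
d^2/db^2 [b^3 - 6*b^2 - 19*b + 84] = 6*b - 12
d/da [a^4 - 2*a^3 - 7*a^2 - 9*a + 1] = 4*a^3 - 6*a^2 - 14*a - 9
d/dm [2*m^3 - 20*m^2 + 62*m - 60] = 6*m^2 - 40*m + 62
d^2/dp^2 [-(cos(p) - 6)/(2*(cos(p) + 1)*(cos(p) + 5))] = ((1 - cos(2*p))^2 - 17*cos(p) - 214*cos(2*p) - 31*cos(3*p) + 1510)/(8*(cos(p) + 1)^2*(cos(p) + 5)^3)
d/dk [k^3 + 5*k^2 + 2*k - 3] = 3*k^2 + 10*k + 2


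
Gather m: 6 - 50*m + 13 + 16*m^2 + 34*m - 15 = 16*m^2 - 16*m + 4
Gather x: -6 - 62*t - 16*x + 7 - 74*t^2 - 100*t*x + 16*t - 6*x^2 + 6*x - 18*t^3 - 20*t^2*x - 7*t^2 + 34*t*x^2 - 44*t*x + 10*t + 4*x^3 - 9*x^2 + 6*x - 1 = -18*t^3 - 81*t^2 - 36*t + 4*x^3 + x^2*(34*t - 15) + x*(-20*t^2 - 144*t - 4)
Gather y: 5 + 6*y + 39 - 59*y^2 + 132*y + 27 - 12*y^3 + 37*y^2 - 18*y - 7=-12*y^3 - 22*y^2 + 120*y + 64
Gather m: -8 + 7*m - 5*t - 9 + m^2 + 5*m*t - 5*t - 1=m^2 + m*(5*t + 7) - 10*t - 18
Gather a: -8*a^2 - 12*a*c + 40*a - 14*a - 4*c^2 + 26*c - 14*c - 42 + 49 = -8*a^2 + a*(26 - 12*c) - 4*c^2 + 12*c + 7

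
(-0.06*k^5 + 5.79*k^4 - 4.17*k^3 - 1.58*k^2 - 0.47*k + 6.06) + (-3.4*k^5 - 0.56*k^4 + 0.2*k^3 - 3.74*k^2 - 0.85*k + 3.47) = -3.46*k^5 + 5.23*k^4 - 3.97*k^3 - 5.32*k^2 - 1.32*k + 9.53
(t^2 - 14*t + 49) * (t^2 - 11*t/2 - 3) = t^4 - 39*t^3/2 + 123*t^2 - 455*t/2 - 147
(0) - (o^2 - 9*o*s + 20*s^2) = -o^2 + 9*o*s - 20*s^2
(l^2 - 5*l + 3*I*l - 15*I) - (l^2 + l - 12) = -6*l + 3*I*l + 12 - 15*I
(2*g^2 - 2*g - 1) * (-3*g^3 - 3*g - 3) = -6*g^5 + 6*g^4 - 3*g^3 + 9*g + 3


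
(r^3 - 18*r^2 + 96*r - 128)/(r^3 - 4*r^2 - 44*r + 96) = (r - 8)/(r + 6)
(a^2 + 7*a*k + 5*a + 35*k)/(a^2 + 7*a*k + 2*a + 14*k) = (a + 5)/(a + 2)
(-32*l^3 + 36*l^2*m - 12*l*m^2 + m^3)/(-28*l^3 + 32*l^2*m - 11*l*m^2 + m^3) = (8*l - m)/(7*l - m)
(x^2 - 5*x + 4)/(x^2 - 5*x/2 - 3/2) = 2*(-x^2 + 5*x - 4)/(-2*x^2 + 5*x + 3)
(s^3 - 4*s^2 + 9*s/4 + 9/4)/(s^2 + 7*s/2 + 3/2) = (2*s^2 - 9*s + 9)/(2*(s + 3))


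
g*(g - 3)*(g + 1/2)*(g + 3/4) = g^4 - 7*g^3/4 - 27*g^2/8 - 9*g/8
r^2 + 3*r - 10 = (r - 2)*(r + 5)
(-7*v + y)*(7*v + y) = -49*v^2 + y^2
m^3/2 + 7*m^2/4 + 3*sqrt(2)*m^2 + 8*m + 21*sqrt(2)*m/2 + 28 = (m/2 + sqrt(2))*(m + 7/2)*(m + 4*sqrt(2))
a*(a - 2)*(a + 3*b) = a^3 + 3*a^2*b - 2*a^2 - 6*a*b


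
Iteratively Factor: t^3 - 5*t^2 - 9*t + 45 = (t + 3)*(t^2 - 8*t + 15) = (t - 5)*(t + 3)*(t - 3)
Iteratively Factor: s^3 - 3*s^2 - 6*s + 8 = (s + 2)*(s^2 - 5*s + 4) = (s - 4)*(s + 2)*(s - 1)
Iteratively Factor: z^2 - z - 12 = (z + 3)*(z - 4)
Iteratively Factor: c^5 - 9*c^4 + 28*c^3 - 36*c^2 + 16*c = (c - 4)*(c^4 - 5*c^3 + 8*c^2 - 4*c) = c*(c - 4)*(c^3 - 5*c^2 + 8*c - 4) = c*(c - 4)*(c - 2)*(c^2 - 3*c + 2) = c*(c - 4)*(c - 2)*(c - 1)*(c - 2)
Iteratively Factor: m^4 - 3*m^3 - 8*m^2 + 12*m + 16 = (m + 1)*(m^3 - 4*m^2 - 4*m + 16) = (m - 4)*(m + 1)*(m^2 - 4) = (m - 4)*(m - 2)*(m + 1)*(m + 2)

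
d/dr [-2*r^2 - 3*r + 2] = -4*r - 3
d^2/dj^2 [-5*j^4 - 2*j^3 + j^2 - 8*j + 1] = -60*j^2 - 12*j + 2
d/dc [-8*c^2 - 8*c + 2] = -16*c - 8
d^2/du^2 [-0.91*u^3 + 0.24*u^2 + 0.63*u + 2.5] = 0.48 - 5.46*u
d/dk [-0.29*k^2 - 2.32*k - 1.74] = -0.58*k - 2.32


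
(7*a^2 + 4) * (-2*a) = -14*a^3 - 8*a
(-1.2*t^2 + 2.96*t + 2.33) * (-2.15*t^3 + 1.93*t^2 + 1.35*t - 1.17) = 2.58*t^5 - 8.68*t^4 - 0.916700000000001*t^3 + 9.8969*t^2 - 0.317699999999999*t - 2.7261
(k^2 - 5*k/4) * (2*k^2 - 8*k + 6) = 2*k^4 - 21*k^3/2 + 16*k^2 - 15*k/2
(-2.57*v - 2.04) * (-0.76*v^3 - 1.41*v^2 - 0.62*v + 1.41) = 1.9532*v^4 + 5.1741*v^3 + 4.4698*v^2 - 2.3589*v - 2.8764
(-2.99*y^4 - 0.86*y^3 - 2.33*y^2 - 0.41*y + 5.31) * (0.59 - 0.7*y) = 2.093*y^5 - 1.1621*y^4 + 1.1236*y^3 - 1.0877*y^2 - 3.9589*y + 3.1329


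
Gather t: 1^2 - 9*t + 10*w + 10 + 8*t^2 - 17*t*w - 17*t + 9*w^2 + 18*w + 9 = 8*t^2 + t*(-17*w - 26) + 9*w^2 + 28*w + 20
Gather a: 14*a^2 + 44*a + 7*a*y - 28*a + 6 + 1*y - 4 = 14*a^2 + a*(7*y + 16) + y + 2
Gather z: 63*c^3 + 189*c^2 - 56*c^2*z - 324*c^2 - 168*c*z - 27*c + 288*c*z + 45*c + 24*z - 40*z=63*c^3 - 135*c^2 + 18*c + z*(-56*c^2 + 120*c - 16)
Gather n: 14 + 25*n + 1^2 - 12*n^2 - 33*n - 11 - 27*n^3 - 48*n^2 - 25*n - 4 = -27*n^3 - 60*n^2 - 33*n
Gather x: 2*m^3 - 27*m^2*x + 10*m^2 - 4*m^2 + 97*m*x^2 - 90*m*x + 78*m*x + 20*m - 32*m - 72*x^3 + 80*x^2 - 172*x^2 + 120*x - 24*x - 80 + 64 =2*m^3 + 6*m^2 - 12*m - 72*x^3 + x^2*(97*m - 92) + x*(-27*m^2 - 12*m + 96) - 16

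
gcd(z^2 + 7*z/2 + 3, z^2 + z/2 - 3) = z + 2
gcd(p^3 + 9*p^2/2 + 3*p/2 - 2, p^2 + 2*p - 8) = p + 4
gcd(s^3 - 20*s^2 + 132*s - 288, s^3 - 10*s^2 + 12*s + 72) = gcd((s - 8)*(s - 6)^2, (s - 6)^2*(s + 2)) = s^2 - 12*s + 36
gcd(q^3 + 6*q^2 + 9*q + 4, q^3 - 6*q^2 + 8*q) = 1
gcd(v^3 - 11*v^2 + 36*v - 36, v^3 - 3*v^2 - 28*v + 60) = v^2 - 8*v + 12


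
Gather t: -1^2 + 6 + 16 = 21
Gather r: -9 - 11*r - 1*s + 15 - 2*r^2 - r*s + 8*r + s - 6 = -2*r^2 + r*(-s - 3)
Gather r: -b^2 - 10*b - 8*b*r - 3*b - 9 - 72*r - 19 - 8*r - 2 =-b^2 - 13*b + r*(-8*b - 80) - 30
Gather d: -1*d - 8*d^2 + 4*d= -8*d^2 + 3*d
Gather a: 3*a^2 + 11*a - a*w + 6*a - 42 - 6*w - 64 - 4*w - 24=3*a^2 + a*(17 - w) - 10*w - 130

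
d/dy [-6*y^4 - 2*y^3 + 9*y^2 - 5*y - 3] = -24*y^3 - 6*y^2 + 18*y - 5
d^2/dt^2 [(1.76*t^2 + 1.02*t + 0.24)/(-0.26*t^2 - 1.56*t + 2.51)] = (1.289808*t^3 - 6.9888*t^2 - 4.577976*t - 31.645552)/(0.017576*t^6 + 0.316368*t^5 + 1.38918*t^4 - 2.31192*t^3 - 13.41093*t^2 + 29.484468*t - 15.813251)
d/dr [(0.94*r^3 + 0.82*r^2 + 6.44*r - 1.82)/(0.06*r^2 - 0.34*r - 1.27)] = (0.0564*r^4 - 0.6392*r^3 - 4.2466*r^2 - 1.8644*r - 8.7976)/(0.0036*r^4 - 0.0408*r^3 - 0.0368*r^2 + 0.8636*r + 1.6129)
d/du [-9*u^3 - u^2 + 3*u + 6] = -27*u^2 - 2*u + 3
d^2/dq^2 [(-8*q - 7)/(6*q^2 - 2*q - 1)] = 4*(2*(6*q - 1)^2*(8*q + 7) + (72*q + 13)*(-6*q^2 + 2*q + 1))/(-6*q^2 + 2*q + 1)^3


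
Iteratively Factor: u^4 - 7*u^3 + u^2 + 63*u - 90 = (u - 2)*(u^3 - 5*u^2 - 9*u + 45) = (u - 2)*(u + 3)*(u^2 - 8*u + 15) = (u - 5)*(u - 2)*(u + 3)*(u - 3)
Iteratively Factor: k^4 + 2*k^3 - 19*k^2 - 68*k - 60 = (k + 3)*(k^3 - k^2 - 16*k - 20) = (k + 2)*(k + 3)*(k^2 - 3*k - 10) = (k + 2)^2*(k + 3)*(k - 5)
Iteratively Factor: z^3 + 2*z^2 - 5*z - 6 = (z + 1)*(z^2 + z - 6) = (z - 2)*(z + 1)*(z + 3)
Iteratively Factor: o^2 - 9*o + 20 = (o - 4)*(o - 5)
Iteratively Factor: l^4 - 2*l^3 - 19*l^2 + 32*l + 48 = (l + 4)*(l^3 - 6*l^2 + 5*l + 12) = (l - 3)*(l + 4)*(l^2 - 3*l - 4) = (l - 4)*(l - 3)*(l + 4)*(l + 1)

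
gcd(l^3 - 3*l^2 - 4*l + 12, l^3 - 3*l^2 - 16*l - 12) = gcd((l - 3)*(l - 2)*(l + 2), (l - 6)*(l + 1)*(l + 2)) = l + 2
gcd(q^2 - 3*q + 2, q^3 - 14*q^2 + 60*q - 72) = q - 2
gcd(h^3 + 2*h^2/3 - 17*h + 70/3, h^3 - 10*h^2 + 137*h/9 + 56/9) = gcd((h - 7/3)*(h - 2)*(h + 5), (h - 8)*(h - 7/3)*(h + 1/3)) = h - 7/3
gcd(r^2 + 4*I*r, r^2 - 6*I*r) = r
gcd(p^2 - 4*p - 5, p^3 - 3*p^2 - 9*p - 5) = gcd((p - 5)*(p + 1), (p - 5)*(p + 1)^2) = p^2 - 4*p - 5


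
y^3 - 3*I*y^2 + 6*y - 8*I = (y - 4*I)*(y - I)*(y + 2*I)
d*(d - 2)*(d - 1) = d^3 - 3*d^2 + 2*d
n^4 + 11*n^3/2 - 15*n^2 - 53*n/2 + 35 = (n - 5/2)*(n - 1)*(n + 2)*(n + 7)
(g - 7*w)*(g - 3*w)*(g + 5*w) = g^3 - 5*g^2*w - 29*g*w^2 + 105*w^3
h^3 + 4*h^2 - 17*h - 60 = (h - 4)*(h + 3)*(h + 5)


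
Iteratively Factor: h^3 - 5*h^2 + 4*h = (h - 4)*(h^2 - h) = (h - 4)*(h - 1)*(h)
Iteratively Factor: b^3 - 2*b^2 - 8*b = (b + 2)*(b^2 - 4*b) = b*(b + 2)*(b - 4)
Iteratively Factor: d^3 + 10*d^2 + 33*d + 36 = (d + 3)*(d^2 + 7*d + 12) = (d + 3)*(d + 4)*(d + 3)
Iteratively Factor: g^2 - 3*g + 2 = (g - 1)*(g - 2)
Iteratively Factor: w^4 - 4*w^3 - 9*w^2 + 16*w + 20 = (w + 2)*(w^3 - 6*w^2 + 3*w + 10) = (w - 5)*(w + 2)*(w^2 - w - 2) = (w - 5)*(w + 1)*(w + 2)*(w - 2)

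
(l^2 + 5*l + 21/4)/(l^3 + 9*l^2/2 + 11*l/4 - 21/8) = 2/(2*l - 1)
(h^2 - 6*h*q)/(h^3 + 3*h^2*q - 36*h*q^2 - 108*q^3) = h/(h^2 + 9*h*q + 18*q^2)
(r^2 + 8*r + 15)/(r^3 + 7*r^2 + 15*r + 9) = (r + 5)/(r^2 + 4*r + 3)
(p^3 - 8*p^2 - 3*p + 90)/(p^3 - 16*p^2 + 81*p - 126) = (p^2 - 2*p - 15)/(p^2 - 10*p + 21)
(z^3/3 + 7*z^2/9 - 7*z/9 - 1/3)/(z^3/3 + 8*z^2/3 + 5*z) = (3*z^2 - 2*z - 1)/(3*z*(z + 5))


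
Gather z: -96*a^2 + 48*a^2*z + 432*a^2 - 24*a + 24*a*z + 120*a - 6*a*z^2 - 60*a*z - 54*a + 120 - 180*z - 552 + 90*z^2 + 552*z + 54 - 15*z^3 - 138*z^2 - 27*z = 336*a^2 + 42*a - 15*z^3 + z^2*(-6*a - 48) + z*(48*a^2 - 36*a + 345) - 378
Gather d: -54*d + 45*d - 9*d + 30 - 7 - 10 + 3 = 16 - 18*d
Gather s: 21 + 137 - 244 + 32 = -54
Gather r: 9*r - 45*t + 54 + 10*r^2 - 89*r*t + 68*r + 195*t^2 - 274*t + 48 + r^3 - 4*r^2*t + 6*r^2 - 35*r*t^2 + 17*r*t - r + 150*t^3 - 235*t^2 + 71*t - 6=r^3 + r^2*(16 - 4*t) + r*(-35*t^2 - 72*t + 76) + 150*t^3 - 40*t^2 - 248*t + 96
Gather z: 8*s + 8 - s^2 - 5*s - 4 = -s^2 + 3*s + 4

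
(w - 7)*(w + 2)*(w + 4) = w^3 - w^2 - 34*w - 56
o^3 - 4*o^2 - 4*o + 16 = (o - 4)*(o - 2)*(o + 2)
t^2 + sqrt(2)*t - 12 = (t - 2*sqrt(2))*(t + 3*sqrt(2))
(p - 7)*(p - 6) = p^2 - 13*p + 42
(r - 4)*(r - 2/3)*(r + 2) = r^3 - 8*r^2/3 - 20*r/3 + 16/3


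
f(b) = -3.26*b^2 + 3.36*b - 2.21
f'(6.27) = -37.52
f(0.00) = -2.21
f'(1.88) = -8.90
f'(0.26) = 1.66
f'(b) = 3.36 - 6.52*b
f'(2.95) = -15.87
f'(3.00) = -16.20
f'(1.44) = -6.03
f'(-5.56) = 39.61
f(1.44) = -4.13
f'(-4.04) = 29.70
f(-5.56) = -121.67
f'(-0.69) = 7.86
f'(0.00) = 3.36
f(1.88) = -7.42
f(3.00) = -21.47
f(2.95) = -20.67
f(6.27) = -109.30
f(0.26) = -1.56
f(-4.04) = -68.99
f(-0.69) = -6.08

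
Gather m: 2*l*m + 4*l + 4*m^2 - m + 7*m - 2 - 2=4*l + 4*m^2 + m*(2*l + 6) - 4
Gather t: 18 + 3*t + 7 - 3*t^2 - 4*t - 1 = -3*t^2 - t + 24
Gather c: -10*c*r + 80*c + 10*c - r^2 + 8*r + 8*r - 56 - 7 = c*(90 - 10*r) - r^2 + 16*r - 63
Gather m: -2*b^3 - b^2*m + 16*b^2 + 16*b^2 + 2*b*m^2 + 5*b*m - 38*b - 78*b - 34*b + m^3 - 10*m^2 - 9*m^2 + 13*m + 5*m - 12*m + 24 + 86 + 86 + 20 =-2*b^3 + 32*b^2 - 150*b + m^3 + m^2*(2*b - 19) + m*(-b^2 + 5*b + 6) + 216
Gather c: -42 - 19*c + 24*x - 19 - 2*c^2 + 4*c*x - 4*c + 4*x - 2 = -2*c^2 + c*(4*x - 23) + 28*x - 63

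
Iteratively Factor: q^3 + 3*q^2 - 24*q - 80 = (q + 4)*(q^2 - q - 20) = (q + 4)^2*(q - 5)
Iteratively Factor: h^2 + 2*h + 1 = (h + 1)*(h + 1)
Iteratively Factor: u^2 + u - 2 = (u - 1)*(u + 2)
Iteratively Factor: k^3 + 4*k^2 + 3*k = (k + 1)*(k^2 + 3*k) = (k + 1)*(k + 3)*(k)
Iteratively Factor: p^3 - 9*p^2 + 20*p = (p - 4)*(p^2 - 5*p) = (p - 5)*(p - 4)*(p)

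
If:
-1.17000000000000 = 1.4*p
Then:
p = -0.84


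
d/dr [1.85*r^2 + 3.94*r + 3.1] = 3.7*r + 3.94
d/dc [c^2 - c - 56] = 2*c - 1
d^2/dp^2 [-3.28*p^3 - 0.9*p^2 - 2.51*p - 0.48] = -19.68*p - 1.8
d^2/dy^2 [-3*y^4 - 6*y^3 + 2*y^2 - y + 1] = -36*y^2 - 36*y + 4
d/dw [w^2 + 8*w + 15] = 2*w + 8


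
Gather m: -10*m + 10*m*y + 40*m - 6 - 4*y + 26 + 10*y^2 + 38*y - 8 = m*(10*y + 30) + 10*y^2 + 34*y + 12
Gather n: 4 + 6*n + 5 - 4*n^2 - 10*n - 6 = -4*n^2 - 4*n + 3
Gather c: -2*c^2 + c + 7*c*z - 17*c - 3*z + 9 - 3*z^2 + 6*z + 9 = -2*c^2 + c*(7*z - 16) - 3*z^2 + 3*z + 18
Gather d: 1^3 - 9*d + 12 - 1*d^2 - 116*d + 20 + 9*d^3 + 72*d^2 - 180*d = 9*d^3 + 71*d^2 - 305*d + 33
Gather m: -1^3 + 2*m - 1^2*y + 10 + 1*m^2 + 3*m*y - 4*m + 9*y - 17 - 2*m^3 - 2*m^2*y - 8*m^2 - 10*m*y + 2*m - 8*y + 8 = -2*m^3 + m^2*(-2*y - 7) - 7*m*y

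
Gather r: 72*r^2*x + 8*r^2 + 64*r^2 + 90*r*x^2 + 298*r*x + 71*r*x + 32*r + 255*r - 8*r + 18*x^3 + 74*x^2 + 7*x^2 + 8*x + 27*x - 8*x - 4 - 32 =r^2*(72*x + 72) + r*(90*x^2 + 369*x + 279) + 18*x^3 + 81*x^2 + 27*x - 36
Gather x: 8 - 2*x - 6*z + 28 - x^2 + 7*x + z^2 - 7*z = -x^2 + 5*x + z^2 - 13*z + 36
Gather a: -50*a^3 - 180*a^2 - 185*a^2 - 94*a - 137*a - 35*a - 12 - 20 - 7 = -50*a^3 - 365*a^2 - 266*a - 39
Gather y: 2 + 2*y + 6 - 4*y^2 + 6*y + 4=-4*y^2 + 8*y + 12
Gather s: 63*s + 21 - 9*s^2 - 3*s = -9*s^2 + 60*s + 21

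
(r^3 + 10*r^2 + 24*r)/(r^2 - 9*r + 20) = r*(r^2 + 10*r + 24)/(r^2 - 9*r + 20)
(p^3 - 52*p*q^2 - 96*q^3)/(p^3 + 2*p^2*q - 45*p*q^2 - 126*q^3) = (p^2 - 6*p*q - 16*q^2)/(p^2 - 4*p*q - 21*q^2)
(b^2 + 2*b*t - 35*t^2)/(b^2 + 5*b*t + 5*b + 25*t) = (b^2 + 2*b*t - 35*t^2)/(b^2 + 5*b*t + 5*b + 25*t)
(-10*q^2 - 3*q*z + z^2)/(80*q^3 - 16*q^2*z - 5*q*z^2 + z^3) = (2*q + z)/(-16*q^2 + z^2)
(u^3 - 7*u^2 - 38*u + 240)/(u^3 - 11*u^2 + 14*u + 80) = (u + 6)/(u + 2)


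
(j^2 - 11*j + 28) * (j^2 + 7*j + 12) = j^4 - 4*j^3 - 37*j^2 + 64*j + 336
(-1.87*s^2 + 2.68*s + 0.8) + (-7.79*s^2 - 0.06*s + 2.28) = -9.66*s^2 + 2.62*s + 3.08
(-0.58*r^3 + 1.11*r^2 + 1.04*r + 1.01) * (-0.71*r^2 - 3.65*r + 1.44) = 0.4118*r^5 + 1.3289*r^4 - 5.6251*r^3 - 2.9147*r^2 - 2.1889*r + 1.4544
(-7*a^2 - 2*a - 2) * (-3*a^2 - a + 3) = 21*a^4 + 13*a^3 - 13*a^2 - 4*a - 6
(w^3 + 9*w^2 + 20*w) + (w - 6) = w^3 + 9*w^2 + 21*w - 6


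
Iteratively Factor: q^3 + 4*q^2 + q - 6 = (q + 2)*(q^2 + 2*q - 3) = (q - 1)*(q + 2)*(q + 3)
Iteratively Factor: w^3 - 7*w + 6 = (w - 2)*(w^2 + 2*w - 3) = (w - 2)*(w - 1)*(w + 3)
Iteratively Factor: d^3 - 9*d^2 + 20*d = (d)*(d^2 - 9*d + 20) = d*(d - 5)*(d - 4)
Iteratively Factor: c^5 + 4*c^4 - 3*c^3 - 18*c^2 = (c)*(c^4 + 4*c^3 - 3*c^2 - 18*c) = c*(c + 3)*(c^3 + c^2 - 6*c) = c*(c - 2)*(c + 3)*(c^2 + 3*c) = c*(c - 2)*(c + 3)^2*(c)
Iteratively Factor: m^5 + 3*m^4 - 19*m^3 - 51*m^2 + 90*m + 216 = (m - 3)*(m^4 + 6*m^3 - m^2 - 54*m - 72) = (m - 3)^2*(m^3 + 9*m^2 + 26*m + 24) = (m - 3)^2*(m + 3)*(m^2 + 6*m + 8) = (m - 3)^2*(m + 3)*(m + 4)*(m + 2)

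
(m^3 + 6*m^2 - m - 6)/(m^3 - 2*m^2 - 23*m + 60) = (m^3 + 6*m^2 - m - 6)/(m^3 - 2*m^2 - 23*m + 60)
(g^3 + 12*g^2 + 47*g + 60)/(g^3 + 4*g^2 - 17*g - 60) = (g + 4)/(g - 4)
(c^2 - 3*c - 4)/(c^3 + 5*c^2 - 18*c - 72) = (c + 1)/(c^2 + 9*c + 18)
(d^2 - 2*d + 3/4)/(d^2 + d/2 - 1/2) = (d - 3/2)/(d + 1)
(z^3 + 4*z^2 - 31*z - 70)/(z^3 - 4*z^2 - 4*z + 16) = (z^2 + 2*z - 35)/(z^2 - 6*z + 8)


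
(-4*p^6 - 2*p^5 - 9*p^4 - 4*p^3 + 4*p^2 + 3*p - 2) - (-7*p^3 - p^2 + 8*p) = -4*p^6 - 2*p^5 - 9*p^4 + 3*p^3 + 5*p^2 - 5*p - 2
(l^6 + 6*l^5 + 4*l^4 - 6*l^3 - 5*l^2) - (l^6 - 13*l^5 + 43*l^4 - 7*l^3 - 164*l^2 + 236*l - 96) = 19*l^5 - 39*l^4 + l^3 + 159*l^2 - 236*l + 96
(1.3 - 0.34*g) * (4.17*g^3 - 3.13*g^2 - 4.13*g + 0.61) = -1.4178*g^4 + 6.4852*g^3 - 2.6648*g^2 - 5.5764*g + 0.793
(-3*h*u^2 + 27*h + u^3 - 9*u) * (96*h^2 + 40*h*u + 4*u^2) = -288*h^3*u^2 + 2592*h^3 - 24*h^2*u^3 + 216*h^2*u + 28*h*u^4 - 252*h*u^2 + 4*u^5 - 36*u^3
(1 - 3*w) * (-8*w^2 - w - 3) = 24*w^3 - 5*w^2 + 8*w - 3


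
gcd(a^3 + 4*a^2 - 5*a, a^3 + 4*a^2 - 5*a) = a^3 + 4*a^2 - 5*a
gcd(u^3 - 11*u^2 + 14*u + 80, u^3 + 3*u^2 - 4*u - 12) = u + 2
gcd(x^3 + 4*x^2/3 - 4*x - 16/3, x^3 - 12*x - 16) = x + 2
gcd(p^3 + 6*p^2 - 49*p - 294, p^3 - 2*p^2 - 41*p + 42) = p^2 - p - 42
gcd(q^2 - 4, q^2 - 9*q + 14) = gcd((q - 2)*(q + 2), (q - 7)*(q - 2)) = q - 2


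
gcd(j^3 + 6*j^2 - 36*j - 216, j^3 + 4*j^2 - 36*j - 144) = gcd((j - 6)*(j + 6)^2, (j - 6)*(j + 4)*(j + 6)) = j^2 - 36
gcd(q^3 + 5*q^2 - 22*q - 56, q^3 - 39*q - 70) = q + 2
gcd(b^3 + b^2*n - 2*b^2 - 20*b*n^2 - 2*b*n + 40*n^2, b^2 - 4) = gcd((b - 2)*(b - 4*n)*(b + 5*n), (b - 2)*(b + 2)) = b - 2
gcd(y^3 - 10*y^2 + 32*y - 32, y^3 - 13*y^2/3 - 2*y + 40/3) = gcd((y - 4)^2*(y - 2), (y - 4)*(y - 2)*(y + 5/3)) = y^2 - 6*y + 8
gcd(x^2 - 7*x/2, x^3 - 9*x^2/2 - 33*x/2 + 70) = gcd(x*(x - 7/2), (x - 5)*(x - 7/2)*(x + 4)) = x - 7/2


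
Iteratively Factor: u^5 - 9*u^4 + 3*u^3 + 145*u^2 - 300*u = (u - 5)*(u^4 - 4*u^3 - 17*u^2 + 60*u) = (u - 5)*(u - 3)*(u^3 - u^2 - 20*u) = (u - 5)^2*(u - 3)*(u^2 + 4*u) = (u - 5)^2*(u - 3)*(u + 4)*(u)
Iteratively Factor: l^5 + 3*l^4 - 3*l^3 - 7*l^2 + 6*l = (l - 1)*(l^4 + 4*l^3 + l^2 - 6*l) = (l - 1)^2*(l^3 + 5*l^2 + 6*l) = (l - 1)^2*(l + 2)*(l^2 + 3*l) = l*(l - 1)^2*(l + 2)*(l + 3)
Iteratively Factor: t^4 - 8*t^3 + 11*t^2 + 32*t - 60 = (t - 3)*(t^3 - 5*t^2 - 4*t + 20) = (t - 5)*(t - 3)*(t^2 - 4) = (t - 5)*(t - 3)*(t - 2)*(t + 2)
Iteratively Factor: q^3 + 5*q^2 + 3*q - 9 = (q + 3)*(q^2 + 2*q - 3) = (q + 3)^2*(q - 1)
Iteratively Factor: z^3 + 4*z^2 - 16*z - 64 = (z + 4)*(z^2 - 16) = (z + 4)^2*(z - 4)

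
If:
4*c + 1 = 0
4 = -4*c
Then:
No Solution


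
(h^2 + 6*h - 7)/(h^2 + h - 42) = (h - 1)/(h - 6)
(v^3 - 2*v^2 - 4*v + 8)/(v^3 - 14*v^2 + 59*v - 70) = (v^2 - 4)/(v^2 - 12*v + 35)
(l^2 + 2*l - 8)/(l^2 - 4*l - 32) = (l - 2)/(l - 8)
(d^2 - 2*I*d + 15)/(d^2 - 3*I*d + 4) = (d^2 - 2*I*d + 15)/(d^2 - 3*I*d + 4)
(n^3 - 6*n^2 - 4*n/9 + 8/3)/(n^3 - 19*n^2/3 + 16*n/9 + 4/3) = (3*n + 2)/(3*n + 1)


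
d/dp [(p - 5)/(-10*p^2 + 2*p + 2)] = (-5*p^2 + p + (p - 5)*(10*p - 1) + 1)/(2*(-5*p^2 + p + 1)^2)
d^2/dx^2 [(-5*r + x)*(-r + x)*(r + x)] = -10*r + 6*x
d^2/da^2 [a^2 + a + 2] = 2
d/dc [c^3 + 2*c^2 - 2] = c*(3*c + 4)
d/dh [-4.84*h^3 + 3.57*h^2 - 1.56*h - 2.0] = -14.52*h^2 + 7.14*h - 1.56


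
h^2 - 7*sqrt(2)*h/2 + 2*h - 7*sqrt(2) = (h + 2)*(h - 7*sqrt(2)/2)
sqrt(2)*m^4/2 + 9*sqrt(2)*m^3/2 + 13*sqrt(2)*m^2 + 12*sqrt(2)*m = m*(m + 3)*(m + 4)*(sqrt(2)*m/2 + sqrt(2))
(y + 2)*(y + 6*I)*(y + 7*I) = y^3 + 2*y^2 + 13*I*y^2 - 42*y + 26*I*y - 84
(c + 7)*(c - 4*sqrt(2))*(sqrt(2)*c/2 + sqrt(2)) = sqrt(2)*c^3/2 - 4*c^2 + 9*sqrt(2)*c^2/2 - 36*c + 7*sqrt(2)*c - 56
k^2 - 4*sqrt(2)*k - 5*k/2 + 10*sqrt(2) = (k - 5/2)*(k - 4*sqrt(2))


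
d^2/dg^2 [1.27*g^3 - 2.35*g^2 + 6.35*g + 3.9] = 7.62*g - 4.7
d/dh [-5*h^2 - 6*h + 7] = -10*h - 6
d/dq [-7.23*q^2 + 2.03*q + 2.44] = 2.03 - 14.46*q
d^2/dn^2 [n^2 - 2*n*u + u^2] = 2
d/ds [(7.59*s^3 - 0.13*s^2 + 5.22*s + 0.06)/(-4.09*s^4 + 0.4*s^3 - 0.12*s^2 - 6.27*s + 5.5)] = (31.0431*s^6 - 1.0634*s^5 + 63.1906*s^4 - 98.373*s^3 + 126.6045*s^2 - 1.4156*s + 29.0862)/(16.7281*s^8 - 3.272*s^7 + 1.1416*s^6 + 51.1926*s^5 - 49.9916*s^4 + 5.9048*s^3 + 37.9929*s^2 - 68.97*s + 30.25)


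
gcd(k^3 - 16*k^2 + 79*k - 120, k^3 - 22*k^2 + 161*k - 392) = k - 8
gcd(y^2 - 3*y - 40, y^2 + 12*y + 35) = y + 5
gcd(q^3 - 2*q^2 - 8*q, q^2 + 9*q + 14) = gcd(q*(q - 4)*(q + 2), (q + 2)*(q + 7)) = q + 2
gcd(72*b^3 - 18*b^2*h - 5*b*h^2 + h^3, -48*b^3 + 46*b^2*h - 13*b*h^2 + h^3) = 3*b - h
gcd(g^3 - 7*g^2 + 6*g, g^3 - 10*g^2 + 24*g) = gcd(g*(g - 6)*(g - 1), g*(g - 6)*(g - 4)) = g^2 - 6*g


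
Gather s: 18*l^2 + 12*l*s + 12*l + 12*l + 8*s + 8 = 18*l^2 + 24*l + s*(12*l + 8) + 8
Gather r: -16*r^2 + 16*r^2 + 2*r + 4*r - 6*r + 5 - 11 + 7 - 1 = 0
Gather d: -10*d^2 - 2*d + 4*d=-10*d^2 + 2*d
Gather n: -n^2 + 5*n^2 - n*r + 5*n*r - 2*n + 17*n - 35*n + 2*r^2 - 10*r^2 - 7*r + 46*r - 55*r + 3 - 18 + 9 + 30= 4*n^2 + n*(4*r - 20) - 8*r^2 - 16*r + 24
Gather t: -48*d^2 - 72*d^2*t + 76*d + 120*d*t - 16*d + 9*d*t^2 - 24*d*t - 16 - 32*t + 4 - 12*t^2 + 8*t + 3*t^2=-48*d^2 + 60*d + t^2*(9*d - 9) + t*(-72*d^2 + 96*d - 24) - 12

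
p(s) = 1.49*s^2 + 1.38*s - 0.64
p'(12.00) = 37.14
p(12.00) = 230.48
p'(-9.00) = -25.44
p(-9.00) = 107.63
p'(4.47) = 14.70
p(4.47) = 35.30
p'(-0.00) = 1.38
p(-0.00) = -0.64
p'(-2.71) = -6.70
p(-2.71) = 6.56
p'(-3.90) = -10.24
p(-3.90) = 16.64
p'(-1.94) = -4.40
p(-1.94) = 2.29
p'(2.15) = 7.79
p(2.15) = 9.21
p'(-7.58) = -21.21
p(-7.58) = 74.51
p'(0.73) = 3.56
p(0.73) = 1.16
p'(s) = 2.98*s + 1.38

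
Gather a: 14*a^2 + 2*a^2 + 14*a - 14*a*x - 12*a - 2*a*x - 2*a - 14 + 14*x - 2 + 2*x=16*a^2 - 16*a*x + 16*x - 16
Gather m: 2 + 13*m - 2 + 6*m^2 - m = 6*m^2 + 12*m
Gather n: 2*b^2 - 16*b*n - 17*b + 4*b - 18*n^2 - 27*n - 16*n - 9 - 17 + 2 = 2*b^2 - 13*b - 18*n^2 + n*(-16*b - 43) - 24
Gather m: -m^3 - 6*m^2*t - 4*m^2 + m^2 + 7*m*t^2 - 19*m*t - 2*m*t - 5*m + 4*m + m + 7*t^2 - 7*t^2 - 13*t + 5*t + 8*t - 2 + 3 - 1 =-m^3 + m^2*(-6*t - 3) + m*(7*t^2 - 21*t)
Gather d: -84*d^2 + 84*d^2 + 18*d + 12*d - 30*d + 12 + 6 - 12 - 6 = 0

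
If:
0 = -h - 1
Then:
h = -1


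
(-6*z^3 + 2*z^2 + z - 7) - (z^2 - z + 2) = -6*z^3 + z^2 + 2*z - 9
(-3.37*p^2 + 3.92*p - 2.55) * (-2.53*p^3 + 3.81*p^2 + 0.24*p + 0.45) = 8.5261*p^5 - 22.7573*p^4 + 20.5779*p^3 - 10.2912*p^2 + 1.152*p - 1.1475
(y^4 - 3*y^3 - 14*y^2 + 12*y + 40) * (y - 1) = y^5 - 4*y^4 - 11*y^3 + 26*y^2 + 28*y - 40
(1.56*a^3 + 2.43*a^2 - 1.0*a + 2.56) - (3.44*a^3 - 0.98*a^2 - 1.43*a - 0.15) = -1.88*a^3 + 3.41*a^2 + 0.43*a + 2.71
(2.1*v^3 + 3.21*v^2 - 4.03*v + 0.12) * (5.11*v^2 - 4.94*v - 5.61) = 10.731*v^5 + 6.0291*v^4 - 48.2317*v^3 + 2.5133*v^2 + 22.0155*v - 0.6732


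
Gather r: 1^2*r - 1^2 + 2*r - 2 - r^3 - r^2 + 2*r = -r^3 - r^2 + 5*r - 3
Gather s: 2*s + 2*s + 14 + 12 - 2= 4*s + 24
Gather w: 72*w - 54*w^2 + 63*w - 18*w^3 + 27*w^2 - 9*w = -18*w^3 - 27*w^2 + 126*w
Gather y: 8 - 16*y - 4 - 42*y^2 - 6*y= -42*y^2 - 22*y + 4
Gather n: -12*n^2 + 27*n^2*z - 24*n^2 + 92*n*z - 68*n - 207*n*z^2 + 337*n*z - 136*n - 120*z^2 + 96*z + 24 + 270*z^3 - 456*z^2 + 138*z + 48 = n^2*(27*z - 36) + n*(-207*z^2 + 429*z - 204) + 270*z^3 - 576*z^2 + 234*z + 72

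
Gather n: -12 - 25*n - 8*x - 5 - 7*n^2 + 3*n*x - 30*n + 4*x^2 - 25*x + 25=-7*n^2 + n*(3*x - 55) + 4*x^2 - 33*x + 8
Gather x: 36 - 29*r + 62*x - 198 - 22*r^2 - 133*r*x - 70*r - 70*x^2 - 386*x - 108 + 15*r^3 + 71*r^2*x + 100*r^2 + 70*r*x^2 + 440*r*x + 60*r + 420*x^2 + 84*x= 15*r^3 + 78*r^2 - 39*r + x^2*(70*r + 350) + x*(71*r^2 + 307*r - 240) - 270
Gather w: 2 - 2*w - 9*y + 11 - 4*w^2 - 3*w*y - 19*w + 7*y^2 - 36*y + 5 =-4*w^2 + w*(-3*y - 21) + 7*y^2 - 45*y + 18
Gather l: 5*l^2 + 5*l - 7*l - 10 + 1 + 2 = 5*l^2 - 2*l - 7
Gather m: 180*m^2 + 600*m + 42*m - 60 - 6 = 180*m^2 + 642*m - 66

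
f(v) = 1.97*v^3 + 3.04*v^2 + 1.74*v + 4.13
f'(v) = 5.91*v^2 + 6.08*v + 1.74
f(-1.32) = 2.60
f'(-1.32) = 4.01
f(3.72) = 154.08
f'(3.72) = 106.14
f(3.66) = 147.81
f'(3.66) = 103.16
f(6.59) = 711.41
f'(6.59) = 298.47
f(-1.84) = -1.05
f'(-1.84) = 10.56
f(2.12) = 40.25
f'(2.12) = 41.19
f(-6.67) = -456.81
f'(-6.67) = 224.12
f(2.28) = 47.25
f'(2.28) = 46.32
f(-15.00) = -5986.72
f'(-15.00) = 1240.29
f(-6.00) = -322.39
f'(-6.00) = 178.02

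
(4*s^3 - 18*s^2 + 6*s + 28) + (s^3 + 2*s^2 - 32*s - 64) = 5*s^3 - 16*s^2 - 26*s - 36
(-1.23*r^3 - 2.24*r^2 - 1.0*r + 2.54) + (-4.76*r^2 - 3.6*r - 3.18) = -1.23*r^3 - 7.0*r^2 - 4.6*r - 0.64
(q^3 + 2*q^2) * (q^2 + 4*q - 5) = q^5 + 6*q^4 + 3*q^3 - 10*q^2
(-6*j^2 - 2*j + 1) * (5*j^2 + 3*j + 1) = -30*j^4 - 28*j^3 - 7*j^2 + j + 1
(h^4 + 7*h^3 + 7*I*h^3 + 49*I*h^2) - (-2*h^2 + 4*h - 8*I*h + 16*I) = h^4 + 7*h^3 + 7*I*h^3 + 2*h^2 + 49*I*h^2 - 4*h + 8*I*h - 16*I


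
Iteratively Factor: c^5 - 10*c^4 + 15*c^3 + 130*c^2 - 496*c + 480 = (c - 5)*(c^4 - 5*c^3 - 10*c^2 + 80*c - 96) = (c - 5)*(c - 2)*(c^3 - 3*c^2 - 16*c + 48) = (c - 5)*(c - 2)*(c + 4)*(c^2 - 7*c + 12) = (c - 5)*(c - 4)*(c - 2)*(c + 4)*(c - 3)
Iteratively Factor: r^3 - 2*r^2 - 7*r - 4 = (r + 1)*(r^2 - 3*r - 4) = (r + 1)^2*(r - 4)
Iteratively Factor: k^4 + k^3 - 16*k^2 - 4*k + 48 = (k - 2)*(k^3 + 3*k^2 - 10*k - 24) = (k - 2)*(k + 4)*(k^2 - k - 6) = (k - 2)*(k + 2)*(k + 4)*(k - 3)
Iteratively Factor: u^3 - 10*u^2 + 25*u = (u)*(u^2 - 10*u + 25) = u*(u - 5)*(u - 5)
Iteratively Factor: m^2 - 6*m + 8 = (m - 2)*(m - 4)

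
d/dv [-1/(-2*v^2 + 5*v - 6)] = (5 - 4*v)/(2*v^2 - 5*v + 6)^2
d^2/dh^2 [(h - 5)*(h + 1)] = 2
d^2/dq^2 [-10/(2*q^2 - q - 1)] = 20*(-4*q^2 + 2*q + (4*q - 1)^2 + 2)/(-2*q^2 + q + 1)^3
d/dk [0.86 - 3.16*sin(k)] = -3.16*cos(k)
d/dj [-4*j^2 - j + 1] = -8*j - 1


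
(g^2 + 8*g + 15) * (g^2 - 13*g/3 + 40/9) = g^4 + 11*g^3/3 - 137*g^2/9 - 265*g/9 + 200/3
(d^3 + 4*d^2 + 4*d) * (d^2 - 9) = d^5 + 4*d^4 - 5*d^3 - 36*d^2 - 36*d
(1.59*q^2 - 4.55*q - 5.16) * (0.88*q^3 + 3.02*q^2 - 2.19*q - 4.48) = 1.3992*q^5 + 0.797800000000001*q^4 - 21.7639*q^3 - 12.7419*q^2 + 31.6844*q + 23.1168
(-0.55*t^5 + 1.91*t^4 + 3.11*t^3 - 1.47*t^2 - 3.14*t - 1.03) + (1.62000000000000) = -0.55*t^5 + 1.91*t^4 + 3.11*t^3 - 1.47*t^2 - 3.14*t + 0.59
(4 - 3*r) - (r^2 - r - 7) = -r^2 - 2*r + 11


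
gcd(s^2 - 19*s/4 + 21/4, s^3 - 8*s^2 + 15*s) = s - 3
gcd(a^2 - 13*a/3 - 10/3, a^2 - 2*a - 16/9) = a + 2/3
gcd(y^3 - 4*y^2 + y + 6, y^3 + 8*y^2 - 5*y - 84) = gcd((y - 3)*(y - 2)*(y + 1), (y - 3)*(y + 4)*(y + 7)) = y - 3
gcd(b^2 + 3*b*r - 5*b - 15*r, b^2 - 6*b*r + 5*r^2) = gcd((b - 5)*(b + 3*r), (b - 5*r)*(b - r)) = 1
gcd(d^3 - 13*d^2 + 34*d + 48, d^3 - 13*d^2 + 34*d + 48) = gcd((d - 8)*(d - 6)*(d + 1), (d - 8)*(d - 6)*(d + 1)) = d^3 - 13*d^2 + 34*d + 48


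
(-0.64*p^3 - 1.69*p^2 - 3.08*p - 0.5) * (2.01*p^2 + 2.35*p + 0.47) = -1.2864*p^5 - 4.9009*p^4 - 10.4631*p^3 - 9.0373*p^2 - 2.6226*p - 0.235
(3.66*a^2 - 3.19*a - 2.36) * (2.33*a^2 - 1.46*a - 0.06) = 8.5278*a^4 - 12.7763*a^3 - 1.061*a^2 + 3.637*a + 0.1416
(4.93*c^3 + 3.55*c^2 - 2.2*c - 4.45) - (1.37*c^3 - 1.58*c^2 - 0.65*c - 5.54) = 3.56*c^3 + 5.13*c^2 - 1.55*c + 1.09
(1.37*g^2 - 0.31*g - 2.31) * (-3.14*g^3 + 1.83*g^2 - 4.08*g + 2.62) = -4.3018*g^5 + 3.4805*g^4 + 1.0965*g^3 + 0.6269*g^2 + 8.6126*g - 6.0522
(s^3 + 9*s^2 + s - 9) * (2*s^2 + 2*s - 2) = 2*s^5 + 20*s^4 + 18*s^3 - 34*s^2 - 20*s + 18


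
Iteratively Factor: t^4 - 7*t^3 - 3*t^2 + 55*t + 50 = (t + 2)*(t^3 - 9*t^2 + 15*t + 25) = (t + 1)*(t + 2)*(t^2 - 10*t + 25) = (t - 5)*(t + 1)*(t + 2)*(t - 5)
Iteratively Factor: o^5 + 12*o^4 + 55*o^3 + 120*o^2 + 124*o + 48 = (o + 3)*(o^4 + 9*o^3 + 28*o^2 + 36*o + 16) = (o + 2)*(o + 3)*(o^3 + 7*o^2 + 14*o + 8) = (o + 2)^2*(o + 3)*(o^2 + 5*o + 4) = (o + 1)*(o + 2)^2*(o + 3)*(o + 4)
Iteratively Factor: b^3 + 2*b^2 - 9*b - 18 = (b - 3)*(b^2 + 5*b + 6) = (b - 3)*(b + 2)*(b + 3)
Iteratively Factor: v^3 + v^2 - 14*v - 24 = (v + 2)*(v^2 - v - 12) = (v + 2)*(v + 3)*(v - 4)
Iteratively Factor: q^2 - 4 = (q - 2)*(q + 2)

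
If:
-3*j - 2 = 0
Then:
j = -2/3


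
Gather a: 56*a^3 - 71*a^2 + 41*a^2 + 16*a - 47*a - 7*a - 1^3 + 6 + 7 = 56*a^3 - 30*a^2 - 38*a + 12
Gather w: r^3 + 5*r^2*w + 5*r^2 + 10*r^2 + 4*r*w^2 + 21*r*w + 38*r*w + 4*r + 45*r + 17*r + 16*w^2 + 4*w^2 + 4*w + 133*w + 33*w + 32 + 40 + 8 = r^3 + 15*r^2 + 66*r + w^2*(4*r + 20) + w*(5*r^2 + 59*r + 170) + 80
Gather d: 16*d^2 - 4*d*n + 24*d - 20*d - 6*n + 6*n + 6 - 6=16*d^2 + d*(4 - 4*n)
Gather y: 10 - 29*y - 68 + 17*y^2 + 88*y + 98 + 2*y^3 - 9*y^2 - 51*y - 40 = 2*y^3 + 8*y^2 + 8*y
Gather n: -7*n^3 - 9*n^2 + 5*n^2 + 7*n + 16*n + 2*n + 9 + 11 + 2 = -7*n^3 - 4*n^2 + 25*n + 22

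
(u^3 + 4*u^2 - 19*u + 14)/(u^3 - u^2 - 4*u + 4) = (u + 7)/(u + 2)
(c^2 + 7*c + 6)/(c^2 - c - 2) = (c + 6)/(c - 2)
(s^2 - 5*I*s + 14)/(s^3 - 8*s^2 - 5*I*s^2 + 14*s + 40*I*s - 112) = 1/(s - 8)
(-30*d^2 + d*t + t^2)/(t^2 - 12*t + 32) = (-30*d^2 + d*t + t^2)/(t^2 - 12*t + 32)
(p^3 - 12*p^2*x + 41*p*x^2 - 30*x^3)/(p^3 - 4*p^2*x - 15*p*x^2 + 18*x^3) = (p - 5*x)/(p + 3*x)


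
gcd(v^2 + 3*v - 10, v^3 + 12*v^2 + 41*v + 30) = v + 5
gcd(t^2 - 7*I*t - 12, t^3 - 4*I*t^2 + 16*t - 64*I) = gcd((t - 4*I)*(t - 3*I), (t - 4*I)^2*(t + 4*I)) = t - 4*I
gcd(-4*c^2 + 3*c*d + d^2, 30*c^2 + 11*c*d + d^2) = 1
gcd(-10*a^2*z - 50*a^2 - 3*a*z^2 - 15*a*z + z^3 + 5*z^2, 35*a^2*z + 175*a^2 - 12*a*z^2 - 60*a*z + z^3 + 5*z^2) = -5*a*z - 25*a + z^2 + 5*z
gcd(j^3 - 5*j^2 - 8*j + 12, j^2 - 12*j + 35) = 1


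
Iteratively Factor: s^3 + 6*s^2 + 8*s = (s + 4)*(s^2 + 2*s) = (s + 2)*(s + 4)*(s)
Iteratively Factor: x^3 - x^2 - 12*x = (x)*(x^2 - x - 12) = x*(x + 3)*(x - 4)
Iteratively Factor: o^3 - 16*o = (o + 4)*(o^2 - 4*o) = o*(o + 4)*(o - 4)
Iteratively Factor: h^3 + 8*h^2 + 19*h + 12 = (h + 1)*(h^2 + 7*h + 12) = (h + 1)*(h + 4)*(h + 3)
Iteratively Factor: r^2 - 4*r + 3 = (r - 1)*(r - 3)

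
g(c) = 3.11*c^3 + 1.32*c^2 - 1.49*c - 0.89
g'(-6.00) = 318.55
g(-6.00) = -616.19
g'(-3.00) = 74.56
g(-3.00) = -68.51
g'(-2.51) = 50.66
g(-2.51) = -38.01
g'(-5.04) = 222.20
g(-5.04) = -358.01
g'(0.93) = 9.03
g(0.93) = 1.37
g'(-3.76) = 120.49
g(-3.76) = -141.95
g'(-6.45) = 369.63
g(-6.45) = -770.89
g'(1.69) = 29.62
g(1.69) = 15.37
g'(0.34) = 0.49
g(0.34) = -1.12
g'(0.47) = 1.81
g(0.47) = -0.98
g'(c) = 9.33*c^2 + 2.64*c - 1.49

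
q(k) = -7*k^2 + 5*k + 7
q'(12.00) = -163.00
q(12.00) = -941.00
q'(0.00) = 5.00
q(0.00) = 7.00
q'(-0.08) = 6.12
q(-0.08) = 6.56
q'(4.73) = -61.22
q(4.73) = -125.96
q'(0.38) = -0.32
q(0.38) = 7.89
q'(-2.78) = 43.92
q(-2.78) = -61.00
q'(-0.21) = 7.94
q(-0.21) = 5.64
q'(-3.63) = 55.82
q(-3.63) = -103.39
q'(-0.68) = 14.52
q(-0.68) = 0.36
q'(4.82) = -62.48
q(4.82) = -131.53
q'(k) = 5 - 14*k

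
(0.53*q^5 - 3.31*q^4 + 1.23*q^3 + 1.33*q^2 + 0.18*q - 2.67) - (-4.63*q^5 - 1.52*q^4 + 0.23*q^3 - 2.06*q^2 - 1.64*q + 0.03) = 5.16*q^5 - 1.79*q^4 + 1.0*q^3 + 3.39*q^2 + 1.82*q - 2.7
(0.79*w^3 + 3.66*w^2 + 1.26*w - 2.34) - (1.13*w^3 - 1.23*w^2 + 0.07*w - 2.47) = -0.34*w^3 + 4.89*w^2 + 1.19*w + 0.13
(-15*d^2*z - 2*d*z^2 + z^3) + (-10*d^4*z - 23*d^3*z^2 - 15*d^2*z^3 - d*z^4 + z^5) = -10*d^4*z - 23*d^3*z^2 - 15*d^2*z^3 - 15*d^2*z - d*z^4 - 2*d*z^2 + z^5 + z^3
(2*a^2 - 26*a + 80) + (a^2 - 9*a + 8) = 3*a^2 - 35*a + 88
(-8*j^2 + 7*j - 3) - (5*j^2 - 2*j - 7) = -13*j^2 + 9*j + 4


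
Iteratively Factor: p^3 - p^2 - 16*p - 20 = (p + 2)*(p^2 - 3*p - 10) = (p + 2)^2*(p - 5)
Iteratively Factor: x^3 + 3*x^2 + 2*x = (x)*(x^2 + 3*x + 2) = x*(x + 2)*(x + 1)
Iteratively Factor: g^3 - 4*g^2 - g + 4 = (g - 1)*(g^2 - 3*g - 4) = (g - 1)*(g + 1)*(g - 4)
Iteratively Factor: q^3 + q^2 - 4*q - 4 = (q + 2)*(q^2 - q - 2) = (q - 2)*(q + 2)*(q + 1)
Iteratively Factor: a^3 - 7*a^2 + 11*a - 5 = (a - 1)*(a^2 - 6*a + 5) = (a - 1)^2*(a - 5)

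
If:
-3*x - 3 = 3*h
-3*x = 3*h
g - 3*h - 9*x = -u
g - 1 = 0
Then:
No Solution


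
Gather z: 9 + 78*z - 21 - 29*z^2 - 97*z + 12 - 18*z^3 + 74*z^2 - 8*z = -18*z^3 + 45*z^2 - 27*z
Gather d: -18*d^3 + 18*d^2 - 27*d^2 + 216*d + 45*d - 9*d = -18*d^3 - 9*d^2 + 252*d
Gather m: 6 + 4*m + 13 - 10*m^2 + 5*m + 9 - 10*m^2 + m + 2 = -20*m^2 + 10*m + 30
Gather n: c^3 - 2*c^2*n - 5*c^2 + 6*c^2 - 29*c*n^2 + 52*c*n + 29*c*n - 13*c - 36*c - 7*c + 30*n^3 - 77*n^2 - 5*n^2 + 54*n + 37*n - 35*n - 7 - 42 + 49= c^3 + c^2 - 56*c + 30*n^3 + n^2*(-29*c - 82) + n*(-2*c^2 + 81*c + 56)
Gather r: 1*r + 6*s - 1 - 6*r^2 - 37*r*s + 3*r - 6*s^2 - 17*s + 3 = -6*r^2 + r*(4 - 37*s) - 6*s^2 - 11*s + 2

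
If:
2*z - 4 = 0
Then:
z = 2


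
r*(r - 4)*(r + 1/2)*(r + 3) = r^4 - r^3/2 - 25*r^2/2 - 6*r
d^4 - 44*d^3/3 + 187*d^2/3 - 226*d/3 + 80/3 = (d - 8)*(d - 5)*(d - 1)*(d - 2/3)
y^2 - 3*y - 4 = (y - 4)*(y + 1)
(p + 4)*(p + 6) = p^2 + 10*p + 24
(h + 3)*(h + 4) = h^2 + 7*h + 12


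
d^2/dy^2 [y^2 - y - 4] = 2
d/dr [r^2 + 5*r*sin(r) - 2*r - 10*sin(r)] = 5*r*cos(r) + 2*r + 5*sin(r) - 10*cos(r) - 2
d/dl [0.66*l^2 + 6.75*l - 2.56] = 1.32*l + 6.75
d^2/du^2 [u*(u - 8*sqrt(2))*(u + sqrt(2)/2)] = 6*u - 15*sqrt(2)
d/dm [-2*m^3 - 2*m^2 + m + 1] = -6*m^2 - 4*m + 1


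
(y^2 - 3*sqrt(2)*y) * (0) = 0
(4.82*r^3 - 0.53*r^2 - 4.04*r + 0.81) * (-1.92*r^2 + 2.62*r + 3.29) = -9.2544*r^5 + 13.646*r^4 + 22.226*r^3 - 13.8837*r^2 - 11.1694*r + 2.6649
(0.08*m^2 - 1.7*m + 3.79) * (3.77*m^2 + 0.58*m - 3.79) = 0.3016*m^4 - 6.3626*m^3 + 12.9991*m^2 + 8.6412*m - 14.3641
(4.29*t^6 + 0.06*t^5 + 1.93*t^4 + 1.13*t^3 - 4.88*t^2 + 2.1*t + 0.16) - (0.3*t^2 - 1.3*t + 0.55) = 4.29*t^6 + 0.06*t^5 + 1.93*t^4 + 1.13*t^3 - 5.18*t^2 + 3.4*t - 0.39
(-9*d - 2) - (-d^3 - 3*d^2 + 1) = d^3 + 3*d^2 - 9*d - 3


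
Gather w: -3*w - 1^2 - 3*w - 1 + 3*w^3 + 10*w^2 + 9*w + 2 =3*w^3 + 10*w^2 + 3*w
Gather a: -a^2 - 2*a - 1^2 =-a^2 - 2*a - 1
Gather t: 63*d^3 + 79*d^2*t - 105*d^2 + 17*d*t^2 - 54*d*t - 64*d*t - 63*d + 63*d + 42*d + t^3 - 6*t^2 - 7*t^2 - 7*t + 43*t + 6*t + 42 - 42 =63*d^3 - 105*d^2 + 42*d + t^3 + t^2*(17*d - 13) + t*(79*d^2 - 118*d + 42)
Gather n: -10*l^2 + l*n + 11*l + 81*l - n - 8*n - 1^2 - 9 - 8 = -10*l^2 + 92*l + n*(l - 9) - 18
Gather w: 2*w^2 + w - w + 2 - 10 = 2*w^2 - 8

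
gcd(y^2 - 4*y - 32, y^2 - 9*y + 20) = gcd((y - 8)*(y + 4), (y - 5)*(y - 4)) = 1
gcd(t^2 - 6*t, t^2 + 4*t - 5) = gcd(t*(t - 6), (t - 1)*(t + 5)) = 1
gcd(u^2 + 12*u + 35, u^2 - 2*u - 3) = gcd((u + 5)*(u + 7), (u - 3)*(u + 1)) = 1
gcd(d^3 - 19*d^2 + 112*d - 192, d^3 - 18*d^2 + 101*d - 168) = d^2 - 11*d + 24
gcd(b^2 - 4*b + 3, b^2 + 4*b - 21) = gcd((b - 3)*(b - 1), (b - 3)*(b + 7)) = b - 3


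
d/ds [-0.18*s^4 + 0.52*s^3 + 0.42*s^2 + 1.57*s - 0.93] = -0.72*s^3 + 1.56*s^2 + 0.84*s + 1.57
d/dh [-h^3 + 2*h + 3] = 2 - 3*h^2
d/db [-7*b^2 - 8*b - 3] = -14*b - 8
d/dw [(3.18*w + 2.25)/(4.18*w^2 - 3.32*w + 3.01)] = (-13.2924*w^2 - 18.81*w + 17.0418)/(17.4724*w^4 - 27.7552*w^3 + 36.186*w^2 - 19.9864*w + 9.0601)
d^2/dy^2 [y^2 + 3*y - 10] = 2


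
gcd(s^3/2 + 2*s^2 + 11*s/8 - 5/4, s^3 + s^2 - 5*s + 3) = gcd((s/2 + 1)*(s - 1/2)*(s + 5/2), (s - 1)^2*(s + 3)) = 1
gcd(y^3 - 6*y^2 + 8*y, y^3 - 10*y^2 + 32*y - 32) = y^2 - 6*y + 8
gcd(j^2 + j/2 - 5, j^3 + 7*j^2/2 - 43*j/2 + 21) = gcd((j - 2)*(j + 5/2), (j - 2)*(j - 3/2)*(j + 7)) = j - 2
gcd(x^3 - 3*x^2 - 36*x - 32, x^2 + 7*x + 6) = x + 1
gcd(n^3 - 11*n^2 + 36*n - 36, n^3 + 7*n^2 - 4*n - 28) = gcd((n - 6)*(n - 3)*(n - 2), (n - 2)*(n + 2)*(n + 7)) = n - 2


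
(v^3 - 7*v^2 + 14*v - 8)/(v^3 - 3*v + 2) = (v^2 - 6*v + 8)/(v^2 + v - 2)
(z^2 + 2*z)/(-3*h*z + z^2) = (z + 2)/(-3*h + z)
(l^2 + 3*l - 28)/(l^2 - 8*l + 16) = (l + 7)/(l - 4)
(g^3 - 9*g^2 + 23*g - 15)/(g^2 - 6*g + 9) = (g^2 - 6*g + 5)/(g - 3)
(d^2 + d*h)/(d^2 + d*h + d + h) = d/(d + 1)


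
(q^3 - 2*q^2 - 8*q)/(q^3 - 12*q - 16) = q/(q + 2)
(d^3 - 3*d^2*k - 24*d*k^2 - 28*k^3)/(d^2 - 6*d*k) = (d^3 - 3*d^2*k - 24*d*k^2 - 28*k^3)/(d*(d - 6*k))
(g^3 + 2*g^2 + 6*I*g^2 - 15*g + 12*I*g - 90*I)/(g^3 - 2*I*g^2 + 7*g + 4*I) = (g^3 + g^2*(2 + 6*I) + g*(-15 + 12*I) - 90*I)/(g^3 - 2*I*g^2 + 7*g + 4*I)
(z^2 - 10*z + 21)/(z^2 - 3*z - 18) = (-z^2 + 10*z - 21)/(-z^2 + 3*z + 18)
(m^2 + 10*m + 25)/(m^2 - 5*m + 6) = (m^2 + 10*m + 25)/(m^2 - 5*m + 6)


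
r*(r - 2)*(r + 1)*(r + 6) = r^4 + 5*r^3 - 8*r^2 - 12*r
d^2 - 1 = (d - 1)*(d + 1)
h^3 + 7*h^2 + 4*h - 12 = (h - 1)*(h + 2)*(h + 6)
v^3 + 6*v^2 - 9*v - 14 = (v - 2)*(v + 1)*(v + 7)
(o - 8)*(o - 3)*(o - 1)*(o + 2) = o^4 - 10*o^3 + 11*o^2 + 46*o - 48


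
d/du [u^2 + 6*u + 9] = 2*u + 6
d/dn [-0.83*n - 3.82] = -0.830000000000000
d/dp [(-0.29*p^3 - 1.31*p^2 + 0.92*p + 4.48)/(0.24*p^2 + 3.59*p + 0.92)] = (-0.0696*p^4 - 2.0822*p^3 - 5.7241*p^2 - 4.5608*p - 15.2368)/(0.0576*p^4 + 1.7232*p^3 + 13.3297*p^2 + 6.6056*p + 0.8464)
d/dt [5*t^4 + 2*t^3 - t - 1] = 20*t^3 + 6*t^2 - 1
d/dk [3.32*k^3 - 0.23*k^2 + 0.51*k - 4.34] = 9.96*k^2 - 0.46*k + 0.51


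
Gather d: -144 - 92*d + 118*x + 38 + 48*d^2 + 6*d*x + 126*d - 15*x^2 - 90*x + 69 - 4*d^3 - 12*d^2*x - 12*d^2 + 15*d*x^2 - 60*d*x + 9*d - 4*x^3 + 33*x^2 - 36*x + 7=-4*d^3 + d^2*(36 - 12*x) + d*(15*x^2 - 54*x + 43) - 4*x^3 + 18*x^2 - 8*x - 30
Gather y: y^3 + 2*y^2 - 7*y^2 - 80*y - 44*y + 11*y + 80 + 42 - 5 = y^3 - 5*y^2 - 113*y + 117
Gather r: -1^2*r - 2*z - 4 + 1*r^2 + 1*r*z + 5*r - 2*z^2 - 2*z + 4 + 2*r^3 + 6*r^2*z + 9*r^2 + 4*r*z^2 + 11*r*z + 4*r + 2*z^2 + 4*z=2*r^3 + r^2*(6*z + 10) + r*(4*z^2 + 12*z + 8)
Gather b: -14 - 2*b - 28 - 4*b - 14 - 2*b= -8*b - 56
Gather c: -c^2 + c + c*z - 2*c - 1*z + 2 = -c^2 + c*(z - 1) - z + 2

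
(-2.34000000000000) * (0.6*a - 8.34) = 19.5156 - 1.404*a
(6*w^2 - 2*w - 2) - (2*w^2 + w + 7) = 4*w^2 - 3*w - 9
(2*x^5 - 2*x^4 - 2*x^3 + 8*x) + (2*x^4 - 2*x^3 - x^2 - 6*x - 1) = 2*x^5 - 4*x^3 - x^2 + 2*x - 1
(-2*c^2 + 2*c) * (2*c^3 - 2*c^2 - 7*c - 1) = -4*c^5 + 8*c^4 + 10*c^3 - 12*c^2 - 2*c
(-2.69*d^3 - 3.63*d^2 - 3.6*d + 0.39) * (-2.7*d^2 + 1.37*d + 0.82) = 7.263*d^5 + 6.1157*d^4 + 2.5411*d^3 - 8.9616*d^2 - 2.4177*d + 0.3198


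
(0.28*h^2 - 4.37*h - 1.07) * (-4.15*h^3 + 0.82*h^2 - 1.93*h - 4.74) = -1.162*h^5 + 18.3651*h^4 + 0.316700000000001*h^3 + 6.2295*h^2 + 22.7789*h + 5.0718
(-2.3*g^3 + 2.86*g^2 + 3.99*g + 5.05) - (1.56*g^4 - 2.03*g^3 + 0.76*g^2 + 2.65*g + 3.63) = -1.56*g^4 - 0.27*g^3 + 2.1*g^2 + 1.34*g + 1.42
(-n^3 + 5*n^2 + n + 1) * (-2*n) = 2*n^4 - 10*n^3 - 2*n^2 - 2*n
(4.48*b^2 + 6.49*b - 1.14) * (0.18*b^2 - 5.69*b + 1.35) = 0.8064*b^4 - 24.323*b^3 - 31.0853*b^2 + 15.2481*b - 1.539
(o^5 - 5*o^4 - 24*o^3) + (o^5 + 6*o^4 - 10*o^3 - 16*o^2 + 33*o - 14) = 2*o^5 + o^4 - 34*o^3 - 16*o^2 + 33*o - 14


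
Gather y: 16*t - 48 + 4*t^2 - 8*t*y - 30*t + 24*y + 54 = 4*t^2 - 14*t + y*(24 - 8*t) + 6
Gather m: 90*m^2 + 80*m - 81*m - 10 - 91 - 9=90*m^2 - m - 110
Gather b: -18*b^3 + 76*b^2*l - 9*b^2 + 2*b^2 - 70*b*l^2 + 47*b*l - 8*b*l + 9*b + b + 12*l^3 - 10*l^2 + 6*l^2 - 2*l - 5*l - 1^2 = -18*b^3 + b^2*(76*l - 7) + b*(-70*l^2 + 39*l + 10) + 12*l^3 - 4*l^2 - 7*l - 1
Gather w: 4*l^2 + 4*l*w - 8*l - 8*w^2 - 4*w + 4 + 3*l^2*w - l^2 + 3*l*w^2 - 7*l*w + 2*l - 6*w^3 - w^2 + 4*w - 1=3*l^2 - 6*l - 6*w^3 + w^2*(3*l - 9) + w*(3*l^2 - 3*l) + 3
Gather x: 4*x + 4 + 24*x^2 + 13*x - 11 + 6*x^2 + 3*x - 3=30*x^2 + 20*x - 10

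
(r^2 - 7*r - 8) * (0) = 0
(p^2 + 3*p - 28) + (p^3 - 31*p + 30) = p^3 + p^2 - 28*p + 2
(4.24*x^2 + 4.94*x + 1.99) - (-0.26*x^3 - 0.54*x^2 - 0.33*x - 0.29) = 0.26*x^3 + 4.78*x^2 + 5.27*x + 2.28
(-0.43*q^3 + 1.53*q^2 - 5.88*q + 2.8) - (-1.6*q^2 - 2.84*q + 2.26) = -0.43*q^3 + 3.13*q^2 - 3.04*q + 0.54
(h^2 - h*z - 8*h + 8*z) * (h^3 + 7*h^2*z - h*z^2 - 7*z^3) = h^5 + 6*h^4*z - 8*h^4 - 8*h^3*z^2 - 48*h^3*z - 6*h^2*z^3 + 64*h^2*z^2 + 7*h*z^4 + 48*h*z^3 - 56*z^4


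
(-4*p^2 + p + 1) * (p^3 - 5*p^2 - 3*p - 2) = -4*p^5 + 21*p^4 + 8*p^3 - 5*p - 2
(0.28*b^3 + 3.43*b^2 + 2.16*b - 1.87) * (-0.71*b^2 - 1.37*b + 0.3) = -0.1988*b^5 - 2.8189*b^4 - 6.1487*b^3 - 0.6025*b^2 + 3.2099*b - 0.561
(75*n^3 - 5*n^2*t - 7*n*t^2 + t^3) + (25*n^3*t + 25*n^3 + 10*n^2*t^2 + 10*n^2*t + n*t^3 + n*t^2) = 25*n^3*t + 100*n^3 + 10*n^2*t^2 + 5*n^2*t + n*t^3 - 6*n*t^2 + t^3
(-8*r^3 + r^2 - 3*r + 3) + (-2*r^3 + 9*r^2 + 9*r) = -10*r^3 + 10*r^2 + 6*r + 3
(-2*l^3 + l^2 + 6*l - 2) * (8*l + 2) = -16*l^4 + 4*l^3 + 50*l^2 - 4*l - 4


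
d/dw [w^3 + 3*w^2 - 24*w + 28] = 3*w^2 + 6*w - 24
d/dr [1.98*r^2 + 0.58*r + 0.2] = 3.96*r + 0.58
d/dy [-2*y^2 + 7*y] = 7 - 4*y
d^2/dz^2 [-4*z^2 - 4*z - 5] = -8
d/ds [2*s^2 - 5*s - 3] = 4*s - 5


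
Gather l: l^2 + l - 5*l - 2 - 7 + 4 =l^2 - 4*l - 5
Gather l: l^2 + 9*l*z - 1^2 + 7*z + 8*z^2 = l^2 + 9*l*z + 8*z^2 + 7*z - 1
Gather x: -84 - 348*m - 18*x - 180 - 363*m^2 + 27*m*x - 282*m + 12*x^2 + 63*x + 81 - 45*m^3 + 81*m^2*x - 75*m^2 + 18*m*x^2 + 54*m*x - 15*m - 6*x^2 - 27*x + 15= -45*m^3 - 438*m^2 - 645*m + x^2*(18*m + 6) + x*(81*m^2 + 81*m + 18) - 168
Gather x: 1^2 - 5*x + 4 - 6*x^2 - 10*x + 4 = -6*x^2 - 15*x + 9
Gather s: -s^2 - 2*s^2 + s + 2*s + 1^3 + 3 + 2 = -3*s^2 + 3*s + 6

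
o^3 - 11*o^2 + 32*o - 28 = (o - 7)*(o - 2)^2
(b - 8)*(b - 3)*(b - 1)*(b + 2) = b^4 - 10*b^3 + 11*b^2 + 46*b - 48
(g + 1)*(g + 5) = g^2 + 6*g + 5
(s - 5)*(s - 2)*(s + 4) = s^3 - 3*s^2 - 18*s + 40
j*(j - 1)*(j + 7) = j^3 + 6*j^2 - 7*j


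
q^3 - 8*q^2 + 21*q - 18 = (q - 3)^2*(q - 2)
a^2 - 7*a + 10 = (a - 5)*(a - 2)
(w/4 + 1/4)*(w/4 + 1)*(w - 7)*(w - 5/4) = w^4/16 - 13*w^3/64 - 57*w^2/32 + 43*w/64 + 35/16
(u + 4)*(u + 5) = u^2 + 9*u + 20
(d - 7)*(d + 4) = d^2 - 3*d - 28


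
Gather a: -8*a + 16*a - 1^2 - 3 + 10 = 8*a + 6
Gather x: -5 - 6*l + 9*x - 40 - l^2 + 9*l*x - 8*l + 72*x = -l^2 - 14*l + x*(9*l + 81) - 45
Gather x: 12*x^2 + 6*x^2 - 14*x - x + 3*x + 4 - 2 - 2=18*x^2 - 12*x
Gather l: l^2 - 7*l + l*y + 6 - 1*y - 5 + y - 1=l^2 + l*(y - 7)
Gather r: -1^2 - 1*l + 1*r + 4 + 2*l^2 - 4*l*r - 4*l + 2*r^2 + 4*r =2*l^2 - 5*l + 2*r^2 + r*(5 - 4*l) + 3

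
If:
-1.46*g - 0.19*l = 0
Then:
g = -0.13013698630137*l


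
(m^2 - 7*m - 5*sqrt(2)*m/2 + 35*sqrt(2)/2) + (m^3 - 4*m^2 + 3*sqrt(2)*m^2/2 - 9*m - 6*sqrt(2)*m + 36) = m^3 - 3*m^2 + 3*sqrt(2)*m^2/2 - 16*m - 17*sqrt(2)*m/2 + 35*sqrt(2)/2 + 36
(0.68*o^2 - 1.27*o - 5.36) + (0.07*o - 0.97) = 0.68*o^2 - 1.2*o - 6.33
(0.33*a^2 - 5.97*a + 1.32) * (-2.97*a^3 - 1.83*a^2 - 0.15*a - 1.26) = -0.9801*a^5 + 17.127*a^4 + 6.9552*a^3 - 1.9359*a^2 + 7.3242*a - 1.6632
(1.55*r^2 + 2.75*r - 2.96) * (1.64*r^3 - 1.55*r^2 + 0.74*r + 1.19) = 2.542*r^5 + 2.1075*r^4 - 7.9699*r^3 + 8.4675*r^2 + 1.0821*r - 3.5224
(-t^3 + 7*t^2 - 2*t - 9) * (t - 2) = -t^4 + 9*t^3 - 16*t^2 - 5*t + 18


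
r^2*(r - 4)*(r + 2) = r^4 - 2*r^3 - 8*r^2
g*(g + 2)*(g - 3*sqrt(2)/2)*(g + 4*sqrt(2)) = g^4 + 2*g^3 + 5*sqrt(2)*g^3/2 - 12*g^2 + 5*sqrt(2)*g^2 - 24*g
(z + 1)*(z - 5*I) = z^2 + z - 5*I*z - 5*I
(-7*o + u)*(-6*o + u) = 42*o^2 - 13*o*u + u^2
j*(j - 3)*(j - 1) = j^3 - 4*j^2 + 3*j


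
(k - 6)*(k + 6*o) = k^2 + 6*k*o - 6*k - 36*o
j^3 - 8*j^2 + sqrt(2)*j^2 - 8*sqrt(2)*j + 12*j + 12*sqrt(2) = (j - 6)*(j - 2)*(j + sqrt(2))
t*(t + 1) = t^2 + t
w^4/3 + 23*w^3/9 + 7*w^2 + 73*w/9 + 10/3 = (w/3 + 1)*(w + 1)*(w + 5/3)*(w + 2)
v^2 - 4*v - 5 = (v - 5)*(v + 1)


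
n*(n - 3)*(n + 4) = n^3 + n^2 - 12*n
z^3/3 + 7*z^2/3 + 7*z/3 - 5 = (z/3 + 1)*(z - 1)*(z + 5)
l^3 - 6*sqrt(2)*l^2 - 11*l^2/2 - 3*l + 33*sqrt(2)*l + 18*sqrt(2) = (l - 6)*(l + 1/2)*(l - 6*sqrt(2))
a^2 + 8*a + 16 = (a + 4)^2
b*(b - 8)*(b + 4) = b^3 - 4*b^2 - 32*b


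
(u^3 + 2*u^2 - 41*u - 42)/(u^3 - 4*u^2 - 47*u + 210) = (u + 1)/(u - 5)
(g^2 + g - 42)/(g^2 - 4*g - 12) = (g + 7)/(g + 2)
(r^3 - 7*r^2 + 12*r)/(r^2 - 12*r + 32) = r*(r - 3)/(r - 8)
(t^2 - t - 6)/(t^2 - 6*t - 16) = (t - 3)/(t - 8)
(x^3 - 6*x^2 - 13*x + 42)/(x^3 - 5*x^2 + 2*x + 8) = (x^2 - 4*x - 21)/(x^2 - 3*x - 4)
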